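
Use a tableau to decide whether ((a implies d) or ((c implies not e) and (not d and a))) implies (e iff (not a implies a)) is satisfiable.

Initial set: {T (((a implies d) or ((c implies not e) and (not d and a))) implies (e iff (not a implies a)))}.
T (((a implies d) or ((c implies not e) and (not d and a))) implies (e iff (not a implies a))): β-rule — branch into F ((a implies d) or ((c implies not e) and (not d and a)))  //  T (e iff (not a implies a)).
  branch 1 (add F ((a implies d) or ((c implies not e) and (not d and a)))):
    F ((a implies d) or ((c implies not e) and (not d and a))): α-rule — add F (a implies d), F ((c implies not e) and (not d and a)).
    F (a implies d): α-rule — add T a, F d.
    F ((c implies not e) and (not d and a)): β-rule — branch into F (c implies not e)  //  F (not d and a).
      branch 1.1 (add F (c implies not e)):
        F (c implies not e): α-rule — add T c, F not e.
        ○ open, literals {a=true, c=true, d=false, e=true}.
      branch 1.2 (add F (not d and a)):
        F (not d and a): β-rule — branch into F not d  //  F a.
          branch 1.2.1 (add F not d):
            × closes — contains both d and not d.
          branch 1.2.2 (add F a):
            × closes — contains both a and not a.
  branch 2 (add T (e iff (not a implies a))):
    T (e iff (not a implies a)): β-rule — branch into T e, T (not a implies a)  //  F e, F (not a implies a).
      branch 2.1 (add T e, T (not a implies a)):
        T (not a implies a): β-rule — branch into F not a  //  T a.
          branch 2.1.1 (add F not a):
            ○ open, literals {a=true, e=true}.
          branch 2.1.2 (add T a):
            ○ open, literals {a=true, e=true}.
      branch 2.2 (add F e, F (not a implies a)):
        F (not a implies a): α-rule — add T not a, F a.
        ○ open, literals {a=false, e=false}.
2 branches closed, 4 open.
An open branch gives a satisfying assignment: a=true, c=true, d=false, e=true.

Satisfiable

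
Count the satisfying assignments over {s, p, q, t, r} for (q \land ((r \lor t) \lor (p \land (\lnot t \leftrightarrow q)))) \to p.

26

Initial set: {((q \land ((r \lor t) \lor (p \land (\lnot t \leftrightarrow q)))) \to p)}.
((q \land ((r \lor t) \lor (p \land (\lnot t \leftrightarrow q)))) \to p): β-rule — branch into \lnot (q \land ((r \lor t) \lor (p \land (\lnot t \leftrightarrow q))))  //  p.
  branch 1 (add \lnot (q \land ((r \lor t) \lor (p \land (\lnot t \leftrightarrow q))))):
    \lnot (q \land ((r \lor t) \lor (p \land (\lnot t \leftrightarrow q)))): β-rule — branch into \lnot q  //  \lnot ((r \lor t) \lor (p \land (\lnot t \leftrightarrow q))).
      branch 1.1 (add \lnot q):
        ○ open, literals {q=false}.
      branch 1.2 (add \lnot ((r \lor t) \lor (p \land (\lnot t \leftrightarrow q)))):
        \lnot ((r \lor t) \lor (p \land (\lnot t \leftrightarrow q))): α-rule — add \lnot (r \lor t), \lnot (p \land (\lnot t \leftrightarrow q)).
        \lnot (r \lor t): α-rule — add \lnot r, \lnot t.
        \lnot (p \land (\lnot t \leftrightarrow q)): β-rule — branch into \lnot p  //  \lnot (\lnot t \leftrightarrow q).
          branch 1.2.1 (add \lnot p):
            ○ open, literals {p=false, r=false, t=false}.
          branch 1.2.2 (add \lnot (\lnot t \leftrightarrow q)):
            \lnot (\lnot t \leftrightarrow q): β-rule — branch into \lnot t, \lnot q  //  \lnot \lnot t, q.
              branch 1.2.2.1 (add \lnot t, \lnot q):
                ○ open, literals {q=false, r=false, t=false}.
              branch 1.2.2.2 (add \lnot \lnot t, q):
                × closes — contains both t and \lnot t.
  branch 2 (add p):
    ○ open, literals {p=true}.
1 branch closed, 4 open.
Each open branch fixes some atoms; the unmentioned ones are free. Counting distinct full assignments: branch {q=false} (s, p, t, r) contributes 16 new; branch {p=false, r=false, t=false} (s, q) contributes 2 new; branch {q=false, r=false, t=false} (s, p) contributes 0 new; branch {p=true} (s, q, t, r) contributes 8 new. Total: 26.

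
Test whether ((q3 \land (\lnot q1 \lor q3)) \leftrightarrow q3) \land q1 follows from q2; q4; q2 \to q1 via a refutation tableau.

Yes

Initial set: {q2; q4; (q2 \to q1); \lnot (((q3 \land (\lnot q1 \lor q3)) \leftrightarrow q3) \land q1)}.
(q2 \to q1): β-rule — branch into \lnot q2  //  q1.
  branch 1 (add \lnot q2):
    × closes — contains both q2 and \lnot q2.
  branch 2 (add q1):
    \lnot (((q3 \land (\lnot q1 \lor q3)) \leftrightarrow q3) \land q1): β-rule — branch into \lnot ((q3 \land (\lnot q1 \lor q3)) \leftrightarrow q3)  //  \lnot q1.
      branch 2.1 (add \lnot ((q3 \land (\lnot q1 \lor q3)) \leftrightarrow q3)):
        \lnot ((q3 \land (\lnot q1 \lor q3)) \leftrightarrow q3): β-rule — branch into (q3 \land (\lnot q1 \lor q3)), \lnot q3  //  \lnot (q3 \land (\lnot q1 \lor q3)), q3.
          branch 2.1.1 (add (q3 \land (\lnot q1 \lor q3)), \lnot q3):
            (q3 \land (\lnot q1 \lor q3)): α-rule — add q3, (\lnot q1 \lor q3).
            × closes — contains both q3 and \lnot q3.
          branch 2.1.2 (add \lnot (q3 \land (\lnot q1 \lor q3)), q3):
            \lnot (q3 \land (\lnot q1 \lor q3)): β-rule — branch into \lnot q3  //  \lnot (\lnot q1 \lor q3).
              branch 2.1.2.1 (add \lnot q3):
                × closes — contains both q3 and \lnot q3.
              branch 2.1.2.2 (add \lnot (\lnot q1 \lor q3)):
                \lnot (\lnot q1 \lor q3): α-rule — add \lnot \lnot q1, \lnot q3.
                × closes — contains both q3 and \lnot q3.
      branch 2.2 (add \lnot q1):
        × closes — contains both q1 and \lnot q1.
All 5 branches close.
Every branch closed, so the premises entail the conclusion.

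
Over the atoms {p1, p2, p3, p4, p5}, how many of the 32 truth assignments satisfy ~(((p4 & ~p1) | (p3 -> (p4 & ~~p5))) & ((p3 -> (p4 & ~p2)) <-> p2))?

Initial set: {T ~(((p4 & ~p1) | (p3 -> (p4 & ~~p5))) & ((p3 -> (p4 & ~p2)) <-> p2))}.
T ~(((p4 & ~p1) | (p3 -> (p4 & ~~p5))) & ((p3 -> (p4 & ~p2)) <-> p2)): β-rule — branch into F ((p4 & ~p1) | (p3 -> (p4 & ~~p5)))  //  F ((p3 -> (p4 & ~p2)) <-> p2).
  branch 1 (add F ((p4 & ~p1) | (p3 -> (p4 & ~~p5)))):
    F ((p4 & ~p1) | (p3 -> (p4 & ~~p5))): α-rule — add F (p4 & ~p1), F (p3 -> (p4 & ~~p5)).
    F (p3 -> (p4 & ~~p5)): α-rule — add T p3, F (p4 & ~~p5).
    F (p4 & ~p1): β-rule — branch into F p4  //  F ~p1.
      branch 1.1 (add F p4):
        F (p4 & ~~p5): β-rule — branch into F p4  //  F ~~p5.
          branch 1.1.1 (add F p4):
            ○ open, literals {p3=true, p4=false}.
          branch 1.1.2 (add F ~~p5):
            F ~~p5: drop double negation, giving F p5.
            ○ open, literals {p3=true, p4=false, p5=false}.
      branch 1.2 (add F ~p1):
        F (p4 & ~~p5): β-rule — branch into F p4  //  F ~~p5.
          branch 1.2.1 (add F p4):
            ○ open, literals {p1=true, p3=true, p4=false}.
          branch 1.2.2 (add F ~~p5):
            F ~~p5: drop double negation, giving F p5.
            ○ open, literals {p1=true, p3=true, p5=false}.
  branch 2 (add F ((p3 -> (p4 & ~p2)) <-> p2)):
    F ((p3 -> (p4 & ~p2)) <-> p2): β-rule — branch into T (p3 -> (p4 & ~p2)), F p2  //  F (p3 -> (p4 & ~p2)), T p2.
      branch 2.1 (add T (p3 -> (p4 & ~p2)), F p2):
        T (p3 -> (p4 & ~p2)): β-rule — branch into F p3  //  T (p4 & ~p2).
          branch 2.1.1 (add F p3):
            ○ open, literals {p2=false, p3=false}.
          branch 2.1.2 (add T (p4 & ~p2)):
            T (p4 & ~p2): α-rule — add T p4, T ~p2.
            ○ open, literals {p2=false, p4=true}.
      branch 2.2 (add F (p3 -> (p4 & ~p2)), T p2):
        F (p3 -> (p4 & ~p2)): α-rule — add T p3, F (p4 & ~p2).
        F (p4 & ~p2): β-rule — branch into F p4  //  F ~p2.
          branch 2.2.1 (add F p4):
            ○ open, literals {p2=true, p3=true, p4=false}.
          branch 2.2.2 (add F ~p2):
            ○ open, literals {p2=true, p3=true}.
0 branches closed, 8 open.
Each open branch fixes some atoms; the unmentioned ones are free. Counting distinct full assignments: branch {p3=true, p4=false} (p1, p2, p5) contributes 8 new; branch {p3=true, p4=false, p5=false} (p1, p2) contributes 0 new; branch {p1=true, p3=true, p4=false} (p2, p5) contributes 0 new; branch {p1=true, p3=true, p5=false} (p2, p4) contributes 2 new; branch {p2=false, p3=false} (p1, p4, p5) contributes 8 new; branch {p2=false, p4=true} (p1, p3, p5) contributes 3 new; branch {p2=true, p3=true, p4=false} (p1, p5) contributes 0 new; branch {p2=true, p3=true} (p1, p4, p5) contributes 3 new. Total: 24.

24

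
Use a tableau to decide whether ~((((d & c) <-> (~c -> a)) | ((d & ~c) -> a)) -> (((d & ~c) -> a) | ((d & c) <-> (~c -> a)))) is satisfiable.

Initial set: {~((((d & c) <-> (~c -> a)) | ((d & ~c) -> a)) -> (((d & ~c) -> a) | ((d & c) <-> (~c -> a))))}.
~((((d & c) <-> (~c -> a)) | ((d & ~c) -> a)) -> (((d & ~c) -> a) | ((d & c) <-> (~c -> a)))): α-rule — add (((d & c) <-> (~c -> a)) | ((d & ~c) -> a)), ~(((d & ~c) -> a) | ((d & c) <-> (~c -> a))).
~(((d & ~c) -> a) | ((d & c) <-> (~c -> a))): α-rule — add ~((d & ~c) -> a), ~((d & c) <-> (~c -> a)).
~((d & ~c) -> a): α-rule — add (d & ~c), ~a.
(d & ~c): α-rule — add d, ~c.
(((d & c) <-> (~c -> a)) | ((d & ~c) -> a)): β-rule — branch into ((d & c) <-> (~c -> a))  //  ((d & ~c) -> a).
  branch 1 (add ((d & c) <-> (~c -> a))):
    ~((d & c) <-> (~c -> a)): β-rule — branch into (d & c), ~(~c -> a)  //  ~(d & c), (~c -> a).
      branch 1.1 (add (d & c), ~(~c -> a)):
        (d & c): α-rule — add d, c.
        × closes — contains both c and ~c.
      branch 1.2 (add ~(d & c), (~c -> a)):
        ((d & c) <-> (~c -> a)): β-rule — branch into (d & c), (~c -> a)  //  ~(d & c), ~(~c -> a).
          branch 1.2.1 (add (d & c), (~c -> a)):
            (d & c): α-rule — add d, c.
            × closes — contains both c and ~c.
          branch 1.2.2 (add ~(d & c), ~(~c -> a)):
            ~(~c -> a): α-rule — add ~c, ~a.
            ~(d & c): β-rule — branch into ~d  //  ~c.
              branch 1.2.2.1 (add ~d):
                × closes — contains both d and ~d.
              branch 1.2.2.2 (add ~c):
                (~c -> a): β-rule — branch into ~~c  //  a.
                  branch 1.2.2.2.1 (add ~~c):
                    × closes — contains both c and ~c.
                  branch 1.2.2.2.2 (add a):
                    × closes — contains both a and ~a.
  branch 2 (add ((d & ~c) -> a)):
    ~((d & c) <-> (~c -> a)): β-rule — branch into (d & c), ~(~c -> a)  //  ~(d & c), (~c -> a).
      branch 2.1 (add (d & c), ~(~c -> a)):
        (d & c): α-rule — add d, c.
        × closes — contains both c and ~c.
      branch 2.2 (add ~(d & c), (~c -> a)):
        ((d & ~c) -> a): β-rule — branch into ~(d & ~c)  //  a.
          branch 2.2.1 (add ~(d & ~c)):
            ~(d & c): β-rule — branch into ~d  //  ~c.
              branch 2.2.1.1 (add ~d):
                × closes — contains both d and ~d.
              branch 2.2.1.2 (add ~c):
                (~c -> a): β-rule — branch into ~~c  //  a.
                  branch 2.2.1.2.1 (add ~~c):
                    × closes — contains both c and ~c.
                  branch 2.2.1.2.2 (add a):
                    × closes — contains both a and ~a.
          branch 2.2.2 (add a):
            × closes — contains both a and ~a.
All 10 branches close.
Every branch closed; the formula is unsatisfiable.

Unsatisfiable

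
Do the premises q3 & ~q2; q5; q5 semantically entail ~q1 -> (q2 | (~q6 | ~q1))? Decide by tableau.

Yes

Initial set: {T (q3 & ~q2); T q5; T q5; F (~q1 -> (q2 | (~q6 | ~q1)))}.
T (q3 & ~q2): α-rule — add T q3, T ~q2.
F (~q1 -> (q2 | (~q6 | ~q1))): α-rule — add T ~q1, F (q2 | (~q6 | ~q1)).
F (q2 | (~q6 | ~q1)): α-rule — add F q2, F (~q6 | ~q1).
F (~q6 | ~q1): α-rule — add F ~q6, F ~q1.
× closes — contains both q1 and ~q1.
All 1 branch closes.
Every branch closed, so the premises entail the conclusion.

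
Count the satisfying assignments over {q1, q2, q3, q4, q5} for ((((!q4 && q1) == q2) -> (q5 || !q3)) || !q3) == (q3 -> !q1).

Initial set: {(((((!q4 && q1) == q2) -> (q5 || !q3)) || !q3) == (q3 -> !q1))}.
(((((!q4 && q1) == q2) -> (q5 || !q3)) || !q3) == (q3 -> !q1)): β-rule — branch into ((((!q4 && q1) == q2) -> (q5 || !q3)) || !q3), (q3 -> !q1)  //  !((((!q4 && q1) == q2) -> (q5 || !q3)) || !q3), !(q3 -> !q1).
  branch 1 (add ((((!q4 && q1) == q2) -> (q5 || !q3)) || !q3), (q3 -> !q1)):
    ((((!q4 && q1) == q2) -> (q5 || !q3)) || !q3): β-rule — branch into (((!q4 && q1) == q2) -> (q5 || !q3))  //  !q3.
      branch 1.1 (add (((!q4 && q1) == q2) -> (q5 || !q3))):
        (q3 -> !q1): β-rule — branch into !q3  //  !q1.
          branch 1.1.1 (add !q3):
            (((!q4 && q1) == q2) -> (q5 || !q3)): β-rule — branch into !((!q4 && q1) == q2)  //  (q5 || !q3).
              branch 1.1.1.1 (add !((!q4 && q1) == q2)):
                !((!q4 && q1) == q2): β-rule — branch into (!q4 && q1), !q2  //  !(!q4 && q1), q2.
                  branch 1.1.1.1.1 (add (!q4 && q1), !q2):
                    (!q4 && q1): α-rule — add !q4, q1.
                    ○ open, literals {q1=T, q2=F, q3=F, q4=F}.
                  branch 1.1.1.1.2 (add !(!q4 && q1), q2):
                    !(!q4 && q1): β-rule — branch into !!q4  //  !q1.
                      branch 1.1.1.1.2.1 (add !!q4):
                        ○ open, literals {q2=T, q3=F, q4=T}.
                      branch 1.1.1.1.2.2 (add !q1):
                        ○ open, literals {q1=F, q2=T, q3=F}.
              branch 1.1.1.2 (add (q5 || !q3)):
                (q5 || !q3): β-rule — branch into q5  //  !q3.
                  branch 1.1.1.2.1 (add q5):
                    ○ open, literals {q3=F, q5=T}.
                  branch 1.1.1.2.2 (add !q3):
                    ○ open, literals {q3=F}.
          branch 1.1.2 (add !q1):
            (((!q4 && q1) == q2) -> (q5 || !q3)): β-rule — branch into !((!q4 && q1) == q2)  //  (q5 || !q3).
              branch 1.1.2.1 (add !((!q4 && q1) == q2)):
                !((!q4 && q1) == q2): β-rule — branch into (!q4 && q1), !q2  //  !(!q4 && q1), q2.
                  branch 1.1.2.1.1 (add (!q4 && q1), !q2):
                    (!q4 && q1): α-rule — add !q4, q1.
                    × closes — contains both q1 and !q1.
                  branch 1.1.2.1.2 (add !(!q4 && q1), q2):
                    !(!q4 && q1): β-rule — branch into !!q4  //  !q1.
                      branch 1.1.2.1.2.1 (add !!q4):
                        ○ open, literals {q1=F, q2=T, q4=T}.
                      branch 1.1.2.1.2.2 (add !q1):
                        ○ open, literals {q1=F, q2=T}.
              branch 1.1.2.2 (add (q5 || !q3)):
                (q5 || !q3): β-rule — branch into q5  //  !q3.
                  branch 1.1.2.2.1 (add q5):
                    ○ open, literals {q1=F, q5=T}.
                  branch 1.1.2.2.2 (add !q3):
                    ○ open, literals {q1=F, q3=F}.
      branch 1.2 (add !q3):
        (q3 -> !q1): β-rule — branch into !q3  //  !q1.
          branch 1.2.1 (add !q3):
            ○ open, literals {q3=F}.
          branch 1.2.2 (add !q1):
            ○ open, literals {q1=F, q3=F}.
  branch 2 (add !((((!q4 && q1) == q2) -> (q5 || !q3)) || !q3), !(q3 -> !q1)):
    !((((!q4 && q1) == q2) -> (q5 || !q3)) || !q3): α-rule — add !(((!q4 && q1) == q2) -> (q5 || !q3)), !!q3.
    !(q3 -> !q1): α-rule — add q3, !!q1.
    !(((!q4 && q1) == q2) -> (q5 || !q3)): α-rule — add ((!q4 && q1) == q2), !(q5 || !q3).
    !(q5 || !q3): α-rule — add !q5, !!q3.
    ((!q4 && q1) == q2): β-rule — branch into (!q4 && q1), q2  //  !(!q4 && q1), !q2.
      branch 2.1 (add (!q4 && q1), q2):
        (!q4 && q1): α-rule — add !q4, q1.
        ○ open, literals {q1=T, q2=T, q3=T, q4=F, q5=F}.
      branch 2.2 (add !(!q4 && q1), !q2):
        !(!q4 && q1): β-rule — branch into !!q4  //  !q1.
          branch 2.2.1 (add !!q4):
            ○ open, literals {q1=T, q2=F, q3=T, q4=T, q5=F}.
          branch 2.2.2 (add !q1):
            × closes — contains both q1 and !q1.
2 branches closed, 13 open.
Each open branch fixes some atoms; the unmentioned ones are free. Counting distinct full assignments: branch {q1=T, q2=F, q3=F, q4=F} (q5) contributes 2 new; branch {q2=T, q3=F, q4=T} (q1, q5) contributes 4 new; branch {q1=F, q2=T, q3=F} (q4, q5) contributes 2 new; branch {q3=F, q5=T} (q1, q2, q4) contributes 4 new; branch {q3=F} (q1, q2, q4, q5) contributes 4 new; branch {q1=F, q2=T, q4=T} (q3, q5) contributes 2 new; branch {q1=F, q2=T} (q3, q4, q5) contributes 2 new; branch {q1=F, q5=T} (q2, q3, q4) contributes 2 new; branch {q1=F, q3=F} (q2, q4, q5) contributes 0 new; branch {q3=F} (q1, q2, q4, q5) contributes 0 new; branch {q1=F, q3=F} (q2, q4, q5) contributes 0 new; branch {q1=T, q2=T, q3=T, q4=F, q5=F} (none free) contributes 1 new; branch {q1=T, q2=F, q3=T, q4=T, q5=F} (none free) contributes 1 new. Total: 24.

24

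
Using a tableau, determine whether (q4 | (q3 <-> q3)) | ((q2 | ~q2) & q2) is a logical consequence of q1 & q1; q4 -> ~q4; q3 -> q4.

Initial set: {(q1 & q1); (q4 -> ~q4); (q3 -> q4); ~((q4 | (q3 <-> q3)) | ((q2 | ~q2) & q2))}.
(q1 & q1): α-rule — add q1, q1.
~((q4 | (q3 <-> q3)) | ((q2 | ~q2) & q2)): α-rule — add ~(q4 | (q3 <-> q3)), ~((q2 | ~q2) & q2).
~(q4 | (q3 <-> q3)): α-rule — add ~q4, ~(q3 <-> q3).
(q4 -> ~q4): β-rule — branch into ~q4  //  ~q4.
  branch 1 (add ~q4):
    (q3 -> q4): β-rule — branch into ~q3  //  q4.
      branch 1.1 (add ~q3):
        ~((q2 | ~q2) & q2): β-rule — branch into ~(q2 | ~q2)  //  ~q2.
          branch 1.1.1 (add ~(q2 | ~q2)):
            ~(q2 | ~q2): α-rule — add ~q2, ~~q2.
            × closes — contains both q2 and ~q2.
          branch 1.1.2 (add ~q2):
            ~(q3 <-> q3): β-rule — branch into q3, ~q3  //  ~q3, q3.
              branch 1.1.2.1 (add q3, ~q3):
                × closes — contains both q3 and ~q3.
              branch 1.1.2.2 (add ~q3, q3):
                × closes — contains both q3 and ~q3.
      branch 1.2 (add q4):
        × closes — contains both q4 and ~q4.
  branch 2 (add ~q4):
    (q3 -> q4): β-rule — branch into ~q3  //  q4.
      branch 2.1 (add ~q3):
        ~((q2 | ~q2) & q2): β-rule — branch into ~(q2 | ~q2)  //  ~q2.
          branch 2.1.1 (add ~(q2 | ~q2)):
            ~(q2 | ~q2): α-rule — add ~q2, ~~q2.
            × closes — contains both q2 and ~q2.
          branch 2.1.2 (add ~q2):
            ~(q3 <-> q3): β-rule — branch into q3, ~q3  //  ~q3, q3.
              branch 2.1.2.1 (add q3, ~q3):
                × closes — contains both q3 and ~q3.
              branch 2.1.2.2 (add ~q3, q3):
                × closes — contains both q3 and ~q3.
      branch 2.2 (add q4):
        × closes — contains both q4 and ~q4.
All 8 branches close.
Every branch closed, so the premises entail the conclusion.

Yes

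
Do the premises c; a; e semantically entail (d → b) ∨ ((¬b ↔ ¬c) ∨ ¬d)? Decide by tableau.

Initial set: {c; a; e; ¬((d → b) ∨ ((¬b ↔ ¬c) ∨ ¬d))}.
¬((d → b) ∨ ((¬b ↔ ¬c) ∨ ¬d)): α-rule — add ¬(d → b), ¬((¬b ↔ ¬c) ∨ ¬d).
¬(d → b): α-rule — add d, ¬b.
¬((¬b ↔ ¬c) ∨ ¬d): α-rule — add ¬(¬b ↔ ¬c), ¬¬d.
¬(¬b ↔ ¬c): β-rule — branch into ¬b, ¬¬c  //  ¬¬b, ¬c.
  branch 1 (add ¬b, ¬¬c):
    ○ open, literals {a=1, b=0, c=1, d=1, e=1}.
  branch 2 (add ¬¬b, ¬c):
    × closes — contains both b and ¬b.
1 branch closed, 1 open.
An open branch gives a countermodel: a=1, b=0, c=1, d=1, e=1 (unmentioned atoms arbitrary); the premises hold there but the conclusion fails.

No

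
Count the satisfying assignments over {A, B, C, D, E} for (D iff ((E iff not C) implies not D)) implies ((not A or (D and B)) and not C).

Initial set: {((D iff ((E iff not C) implies not D)) implies ((not A or (D and B)) and not C))}.
((D iff ((E iff not C) implies not D)) implies ((not A or (D and B)) and not C)): β-rule — branch into not (D iff ((E iff not C) implies not D))  //  ((not A or (D and B)) and not C).
  branch 1 (add not (D iff ((E iff not C) implies not D))):
    not (D iff ((E iff not C) implies not D)): β-rule — branch into D, not ((E iff not C) implies not D)  //  not D, ((E iff not C) implies not D).
      branch 1.1 (add D, not ((E iff not C) implies not D)):
        not ((E iff not C) implies not D): α-rule — add (E iff not C), not not D.
        (E iff not C): β-rule — branch into E, not C  //  not E, not not C.
          branch 1.1.1 (add E, not C):
            ○ open, literals {C=F, D=T, E=T}.
          branch 1.1.2 (add not E, not not C):
            ○ open, literals {C=T, D=T, E=F}.
      branch 1.2 (add not D, ((E iff not C) implies not D)):
        ((E iff not C) implies not D): β-rule — branch into not (E iff not C)  //  not D.
          branch 1.2.1 (add not (E iff not C)):
            not (E iff not C): β-rule — branch into E, not not C  //  not E, not C.
              branch 1.2.1.1 (add E, not not C):
                ○ open, literals {C=T, D=F, E=T}.
              branch 1.2.1.2 (add not E, not C):
                ○ open, literals {C=F, D=F, E=F}.
          branch 1.2.2 (add not D):
            ○ open, literals {D=F}.
  branch 2 (add ((not A or (D and B)) and not C)):
    ((not A or (D and B)) and not C): α-rule — add (not A or (D and B)), not C.
    (not A or (D and B)): β-rule — branch into not A  //  (D and B).
      branch 2.1 (add not A):
        ○ open, literals {A=F, C=F}.
      branch 2.2 (add (D and B)):
        (D and B): α-rule — add D, B.
        ○ open, literals {B=T, C=F, D=T}.
0 branches closed, 7 open.
Each open branch fixes some atoms; the unmentioned ones are free. Counting distinct full assignments: branch {C=F, D=T, E=T} (A, B) contributes 4 new; branch {C=T, D=T, E=F} (A, B) contributes 4 new; branch {C=T, D=F, E=T} (A, B) contributes 4 new; branch {C=F, D=F, E=F} (A, B) contributes 4 new; branch {D=F} (A, B, C, E) contributes 8 new; branch {A=F, C=F} (B, D, E) contributes 2 new; branch {B=T, C=F, D=T} (A, E) contributes 1 new. Total: 27.

27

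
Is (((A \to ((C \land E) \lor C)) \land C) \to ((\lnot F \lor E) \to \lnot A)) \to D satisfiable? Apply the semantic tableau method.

Satisfiable

Initial set: {T ((((A \to ((C \land E) \lor C)) \land C) \to ((\lnot F \lor E) \to \lnot A)) \to D)}.
T ((((A \to ((C \land E) \lor C)) \land C) \to ((\lnot F \lor E) \to \lnot A)) \to D): β-rule — branch into F (((A \to ((C \land E) \lor C)) \land C) \to ((\lnot F \lor E) \to \lnot A))  //  T D.
  branch 1 (add F (((A \to ((C \land E) \lor C)) \land C) \to ((\lnot F \lor E) \to \lnot A))):
    F (((A \to ((C \land E) \lor C)) \land C) \to ((\lnot F \lor E) \to \lnot A)): α-rule — add T ((A \to ((C \land E) \lor C)) \land C), F ((\lnot F \lor E) \to \lnot A).
    T ((A \to ((C \land E) \lor C)) \land C): α-rule — add T (A \to ((C \land E) \lor C)), T C.
    F ((\lnot F \lor E) \to \lnot A): α-rule — add T (\lnot F \lor E), F \lnot A.
    T (A \to ((C \land E) \lor C)): β-rule — branch into F A  //  T ((C \land E) \lor C).
      branch 1.1 (add F A):
        × closes — contains both A and \lnot A.
      branch 1.2 (add T ((C \land E) \lor C)):
        T (\lnot F \lor E): β-rule — branch into T \lnot F  //  T E.
          branch 1.2.1 (add T \lnot F):
            T ((C \land E) \lor C): β-rule — branch into T (C \land E)  //  T C.
              branch 1.2.1.1 (add T (C \land E)):
                T (C \land E): α-rule — add T C, T E.
                ○ open, literals {A=T, C=T, E=T, F=F}.
              branch 1.2.1.2 (add T C):
                ○ open, literals {A=T, C=T, F=F}.
          branch 1.2.2 (add T E):
            T ((C \land E) \lor C): β-rule — branch into T (C \land E)  //  T C.
              branch 1.2.2.1 (add T (C \land E)):
                T (C \land E): α-rule — add T C, T E.
                ○ open, literals {A=T, C=T, E=T}.
              branch 1.2.2.2 (add T C):
                ○ open, literals {A=T, C=T, E=T}.
  branch 2 (add T D):
    ○ open, literals {D=T}.
1 branch closed, 5 open.
An open branch gives a satisfying assignment: A=T, C=T, E=T, F=F.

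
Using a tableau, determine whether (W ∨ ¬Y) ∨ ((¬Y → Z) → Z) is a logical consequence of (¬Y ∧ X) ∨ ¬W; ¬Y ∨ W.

Initial set: {((¬Y ∧ X) ∨ ¬W); (¬Y ∨ W); ¬((W ∨ ¬Y) ∨ ((¬Y → Z) → Z))}.
¬((W ∨ ¬Y) ∨ ((¬Y → Z) → Z)): α-rule — add ¬(W ∨ ¬Y), ¬((¬Y → Z) → Z).
¬(W ∨ ¬Y): α-rule — add ¬W, ¬¬Y.
¬((¬Y → Z) → Z): α-rule — add (¬Y → Z), ¬Z.
((¬Y ∧ X) ∨ ¬W): β-rule — branch into (¬Y ∧ X)  //  ¬W.
  branch 1 (add (¬Y ∧ X)):
    (¬Y ∧ X): α-rule — add ¬Y, X.
    × closes — contains both Y and ¬Y.
  branch 2 (add ¬W):
    (¬Y ∨ W): β-rule — branch into ¬Y  //  W.
      branch 2.1 (add ¬Y):
        × closes — contains both Y and ¬Y.
      branch 2.2 (add W):
        × closes — contains both W and ¬W.
All 3 branches close.
Every branch closed, so the premises entail the conclusion.

Yes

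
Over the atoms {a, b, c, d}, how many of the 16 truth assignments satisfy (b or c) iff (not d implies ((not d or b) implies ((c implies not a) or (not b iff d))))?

Initial set: {((b or c) iff (not d implies ((not d or b) implies ((c implies not a) or (not b iff d)))))}.
((b or c) iff (not d implies ((not d or b) implies ((c implies not a) or (not b iff d))))): β-rule — branch into (b or c), (not d implies ((not d or b) implies ((c implies not a) or (not b iff d))))  //  not (b or c), not (not d implies ((not d or b) implies ((c implies not a) or (not b iff d)))).
  branch 1 (add (b or c), (not d implies ((not d or b) implies ((c implies not a) or (not b iff d))))):
    (b or c): β-rule — branch into b  //  c.
      branch 1.1 (add b):
        (not d implies ((not d or b) implies ((c implies not a) or (not b iff d)))): β-rule — branch into not not d  //  ((not d or b) implies ((c implies not a) or (not b iff d))).
          branch 1.1.1 (add not not d):
            ○ open, literals {b=T, d=T}.
          branch 1.1.2 (add ((not d or b) implies ((c implies not a) or (not b iff d)))):
            ((not d or b) implies ((c implies not a) or (not b iff d))): β-rule — branch into not (not d or b)  //  ((c implies not a) or (not b iff d)).
              branch 1.1.2.1 (add not (not d or b)):
                not (not d or b): α-rule — add not not d, not b.
                × closes — contains both b and not b.
              branch 1.1.2.2 (add ((c implies not a) or (not b iff d))):
                ((c implies not a) or (not b iff d)): β-rule — branch into (c implies not a)  //  (not b iff d).
                  branch 1.1.2.2.1 (add (c implies not a)):
                    (c implies not a): β-rule — branch into not c  //  not a.
                      branch 1.1.2.2.1.1 (add not c):
                        ○ open, literals {b=T, c=F}.
                      branch 1.1.2.2.1.2 (add not a):
                        ○ open, literals {a=F, b=T}.
                  branch 1.1.2.2.2 (add (not b iff d)):
                    (not b iff d): β-rule — branch into not b, d  //  not not b, not d.
                      branch 1.1.2.2.2.1 (add not b, d):
                        × closes — contains both b and not b.
                      branch 1.1.2.2.2.2 (add not not b, not d):
                        ○ open, literals {b=T, d=F}.
      branch 1.2 (add c):
        (not d implies ((not d or b) implies ((c implies not a) or (not b iff d)))): β-rule — branch into not not d  //  ((not d or b) implies ((c implies not a) or (not b iff d))).
          branch 1.2.1 (add not not d):
            ○ open, literals {c=T, d=T}.
          branch 1.2.2 (add ((not d or b) implies ((c implies not a) or (not b iff d)))):
            ((not d or b) implies ((c implies not a) or (not b iff d))): β-rule — branch into not (not d or b)  //  ((c implies not a) or (not b iff d)).
              branch 1.2.2.1 (add not (not d or b)):
                not (not d or b): α-rule — add not not d, not b.
                ○ open, literals {b=F, c=T, d=T}.
              branch 1.2.2.2 (add ((c implies not a) or (not b iff d))):
                ((c implies not a) or (not b iff d)): β-rule — branch into (c implies not a)  //  (not b iff d).
                  branch 1.2.2.2.1 (add (c implies not a)):
                    (c implies not a): β-rule — branch into not c  //  not a.
                      branch 1.2.2.2.1.1 (add not c):
                        × closes — contains both c and not c.
                      branch 1.2.2.2.1.2 (add not a):
                        ○ open, literals {a=F, c=T}.
                  branch 1.2.2.2.2 (add (not b iff d)):
                    (not b iff d): β-rule — branch into not b, d  //  not not b, not d.
                      branch 1.2.2.2.2.1 (add not b, d):
                        ○ open, literals {b=F, c=T, d=T}.
                      branch 1.2.2.2.2.2 (add not not b, not d):
                        ○ open, literals {b=T, c=T, d=F}.
  branch 2 (add not (b or c), not (not d implies ((not d or b) implies ((c implies not a) or (not b iff d))))):
    not (b or c): α-rule — add not b, not c.
    not (not d implies ((not d or b) implies ((c implies not a) or (not b iff d)))): α-rule — add not d, not ((not d or b) implies ((c implies not a) or (not b iff d))).
    not ((not d or b) implies ((c implies not a) or (not b iff d))): α-rule — add (not d or b), not ((c implies not a) or (not b iff d)).
    not ((c implies not a) or (not b iff d)): α-rule — add not (c implies not a), not (not b iff d).
    not (c implies not a): α-rule — add c, not not a.
    × closes — contains both c and not c.
4 branches closed, 9 open.
Each open branch fixes some atoms; the unmentioned ones are free. Counting distinct full assignments: branch {b=T, d=T} (a, c) contributes 4 new; branch {b=T, c=F} (a, d) contributes 2 new; branch {a=F, b=T} (c, d) contributes 1 new; branch {b=T, d=F} (a, c) contributes 1 new; branch {c=T, d=T} (a, b) contributes 2 new; branch {b=F, c=T, d=T} (a) contributes 0 new; branch {a=F, c=T} (b, d) contributes 1 new; branch {b=F, c=T, d=T} (a) contributes 0 new; branch {b=T, c=T, d=F} (a) contributes 0 new. Total: 11.

11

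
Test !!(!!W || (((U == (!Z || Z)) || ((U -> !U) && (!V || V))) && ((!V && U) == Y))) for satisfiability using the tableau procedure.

Satisfiable

Initial set: {!!(!!W || (((U == (!Z || Z)) || ((U -> !U) && (!V || V))) && ((!V && U) == Y)))}.
!!(!!W || (((U == (!Z || Z)) || ((U -> !U) && (!V || V))) && ((!V && U) == Y))): drop double negation, giving (!!W || (((U == (!Z || Z)) || ((U -> !U) && (!V || V))) && ((!V && U) == Y))).
(!!W || (((U == (!Z || Z)) || ((U -> !U) && (!V || V))) && ((!V && U) == Y))): β-rule — branch into !!W  //  (((U == (!Z || Z)) || ((U -> !U) && (!V || V))) && ((!V && U) == Y)).
  branch 1 (add !!W):
    !!W: drop double negation, giving W.
    ○ open, literals {W=true}.
  branch 2 (add (((U == (!Z || Z)) || ((U -> !U) && (!V || V))) && ((!V && U) == Y))):
    (((U == (!Z || Z)) || ((U -> !U) && (!V || V))) && ((!V && U) == Y)): α-rule — add ((U == (!Z || Z)) || ((U -> !U) && (!V || V))), ((!V && U) == Y).
    ((U == (!Z || Z)) || ((U -> !U) && (!V || V))): β-rule — branch into (U == (!Z || Z))  //  ((U -> !U) && (!V || V)).
      branch 2.1 (add (U == (!Z || Z))):
        ((!V && U) == Y): β-rule — branch into (!V && U), Y  //  !(!V && U), !Y.
          branch 2.1.1 (add (!V && U), Y):
            (!V && U): α-rule — add !V, U.
            (U == (!Z || Z)): β-rule — branch into U, (!Z || Z)  //  !U, !(!Z || Z).
              branch 2.1.1.1 (add U, (!Z || Z)):
                (!Z || Z): β-rule — branch into !Z  //  Z.
                  branch 2.1.1.1.1 (add !Z):
                    ○ open, literals {U=true, V=false, Y=true, Z=false}.
                  branch 2.1.1.1.2 (add Z):
                    ○ open, literals {U=true, V=false, Y=true, Z=true}.
              branch 2.1.1.2 (add !U, !(!Z || Z)):
                × closes — contains both U and !U.
          branch 2.1.2 (add !(!V && U), !Y):
            (U == (!Z || Z)): β-rule — branch into U, (!Z || Z)  //  !U, !(!Z || Z).
              branch 2.1.2.1 (add U, (!Z || Z)):
                !(!V && U): β-rule — branch into !!V  //  !U.
                  branch 2.1.2.1.1 (add !!V):
                    (!Z || Z): β-rule — branch into !Z  //  Z.
                      branch 2.1.2.1.1.1 (add !Z):
                        ○ open, literals {U=true, V=true, Y=false, Z=false}.
                      branch 2.1.2.1.1.2 (add Z):
                        ○ open, literals {U=true, V=true, Y=false, Z=true}.
                  branch 2.1.2.1.2 (add !U):
                    × closes — contains both U and !U.
              branch 2.1.2.2 (add !U, !(!Z || Z)):
                !(!Z || Z): α-rule — add !!Z, !Z.
                × closes — contains both Z and !Z.
      branch 2.2 (add ((U -> !U) && (!V || V))):
        ((U -> !U) && (!V || V)): α-rule — add (U -> !U), (!V || V).
        ((!V && U) == Y): β-rule — branch into (!V && U), Y  //  !(!V && U), !Y.
          branch 2.2.1 (add (!V && U), Y):
            (!V && U): α-rule — add !V, U.
            (U -> !U): β-rule — branch into !U  //  !U.
              branch 2.2.1.1 (add !U):
                × closes — contains both U and !U.
              branch 2.2.1.2 (add !U):
                × closes — contains both U and !U.
          branch 2.2.2 (add !(!V && U), !Y):
            (U -> !U): β-rule — branch into !U  //  !U.
              branch 2.2.2.1 (add !U):
                (!V || V): β-rule — branch into !V  //  V.
                  branch 2.2.2.1.1 (add !V):
                    !(!V && U): β-rule — branch into !!V  //  !U.
                      branch 2.2.2.1.1.1 (add !!V):
                        × closes — contains both V and !V.
                      branch 2.2.2.1.1.2 (add !U):
                        ○ open, literals {U=false, V=false, Y=false}.
                  branch 2.2.2.1.2 (add V):
                    !(!V && U): β-rule — branch into !!V  //  !U.
                      branch 2.2.2.1.2.1 (add !!V):
                        ○ open, literals {U=false, V=true, Y=false}.
                      branch 2.2.2.1.2.2 (add !U):
                        ○ open, literals {U=false, V=true, Y=false}.
              branch 2.2.2.2 (add !U):
                (!V || V): β-rule — branch into !V  //  V.
                  branch 2.2.2.2.1 (add !V):
                    !(!V && U): β-rule — branch into !!V  //  !U.
                      branch 2.2.2.2.1.1 (add !!V):
                        × closes — contains both V and !V.
                      branch 2.2.2.2.1.2 (add !U):
                        ○ open, literals {U=false, V=false, Y=false}.
                  branch 2.2.2.2.2 (add V):
                    !(!V && U): β-rule — branch into !!V  //  !U.
                      branch 2.2.2.2.2.1 (add !!V):
                        ○ open, literals {U=false, V=true, Y=false}.
                      branch 2.2.2.2.2.2 (add !U):
                        ○ open, literals {U=false, V=true, Y=false}.
7 branches closed, 11 open.
An open branch gives a satisfying assignment: W=true.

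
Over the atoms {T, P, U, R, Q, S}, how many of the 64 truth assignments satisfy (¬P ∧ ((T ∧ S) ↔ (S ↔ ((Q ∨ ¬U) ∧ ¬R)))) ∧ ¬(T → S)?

Initial set: {T ((¬P ∧ ((T ∧ S) ↔ (S ↔ ((Q ∨ ¬U) ∧ ¬R)))) ∧ ¬(T → S))}.
T ((¬P ∧ ((T ∧ S) ↔ (S ↔ ((Q ∨ ¬U) ∧ ¬R)))) ∧ ¬(T → S)): α-rule — add T (¬P ∧ ((T ∧ S) ↔ (S ↔ ((Q ∨ ¬U) ∧ ¬R)))), T ¬(T → S).
T (¬P ∧ ((T ∧ S) ↔ (S ↔ ((Q ∨ ¬U) ∧ ¬R)))): α-rule — add T ¬P, T ((T ∧ S) ↔ (S ↔ ((Q ∨ ¬U) ∧ ¬R))).
T ¬(T → S): α-rule — add T T, F S.
T ((T ∧ S) ↔ (S ↔ ((Q ∨ ¬U) ∧ ¬R))): β-rule — branch into T (T ∧ S), T (S ↔ ((Q ∨ ¬U) ∧ ¬R))  //  F (T ∧ S), F (S ↔ ((Q ∨ ¬U) ∧ ¬R)).
  branch 1 (add T (T ∧ S), T (S ↔ ((Q ∨ ¬U) ∧ ¬R))):
    T (T ∧ S): α-rule — add T T, T S.
    × closes — contains both S and ¬S.
  branch 2 (add F (T ∧ S), F (S ↔ ((Q ∨ ¬U) ∧ ¬R))):
    F (T ∧ S): β-rule — branch into F T  //  F S.
      branch 2.1 (add F T):
        × closes — contains both T and ¬T.
      branch 2.2 (add F S):
        F (S ↔ ((Q ∨ ¬U) ∧ ¬R)): β-rule — branch into T S, F ((Q ∨ ¬U) ∧ ¬R)  //  F S, T ((Q ∨ ¬U) ∧ ¬R).
          branch 2.2.1 (add T S, F ((Q ∨ ¬U) ∧ ¬R)):
            × closes — contains both S and ¬S.
          branch 2.2.2 (add F S, T ((Q ∨ ¬U) ∧ ¬R)):
            T ((Q ∨ ¬U) ∧ ¬R): α-rule — add T (Q ∨ ¬U), T ¬R.
            T (Q ∨ ¬U): β-rule — branch into T Q  //  T ¬U.
              branch 2.2.2.1 (add T Q):
                ○ open, literals {P=false, Q=true, R=false, S=false, T=true}.
              branch 2.2.2.2 (add T ¬U):
                ○ open, literals {P=false, R=false, S=false, T=true, U=false}.
3 branches closed, 2 open.
Each open branch fixes some atoms; the unmentioned ones are free. Counting distinct full assignments: branch {P=false, Q=true, R=false, S=false, T=true} (U) contributes 2 new; branch {P=false, R=false, S=false, T=true, U=false} (Q) contributes 1 new. Total: 3.

3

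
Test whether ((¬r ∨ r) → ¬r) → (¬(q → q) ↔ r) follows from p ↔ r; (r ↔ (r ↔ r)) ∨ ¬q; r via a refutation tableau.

Initial set: {(p ↔ r); ((r ↔ (r ↔ r)) ∨ ¬q); r; ¬(((¬r ∨ r) → ¬r) → (¬(q → q) ↔ r))}.
¬(((¬r ∨ r) → ¬r) → (¬(q → q) ↔ r)): α-rule — add ((¬r ∨ r) → ¬r), ¬(¬(q → q) ↔ r).
(p ↔ r): β-rule — branch into p, r  //  ¬p, ¬r.
  branch 1 (add p, r):
    ((r ↔ (r ↔ r)) ∨ ¬q): β-rule — branch into (r ↔ (r ↔ r))  //  ¬q.
      branch 1.1 (add (r ↔ (r ↔ r))):
        ((¬r ∨ r) → ¬r): β-rule — branch into ¬(¬r ∨ r)  //  ¬r.
          branch 1.1.1 (add ¬(¬r ∨ r)):
            ¬(¬r ∨ r): α-rule — add ¬¬r, ¬r.
            × closes — contains both r and ¬r.
          branch 1.1.2 (add ¬r):
            × closes — contains both r and ¬r.
      branch 1.2 (add ¬q):
        ((¬r ∨ r) → ¬r): β-rule — branch into ¬(¬r ∨ r)  //  ¬r.
          branch 1.2.1 (add ¬(¬r ∨ r)):
            ¬(¬r ∨ r): α-rule — add ¬¬r, ¬r.
            × closes — contains both r and ¬r.
          branch 1.2.2 (add ¬r):
            × closes — contains both r and ¬r.
  branch 2 (add ¬p, ¬r):
    × closes — contains both r and ¬r.
All 5 branches close.
Every branch closed, so the premises entail the conclusion.

Yes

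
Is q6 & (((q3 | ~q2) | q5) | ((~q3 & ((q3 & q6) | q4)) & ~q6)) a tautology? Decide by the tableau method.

Assume the negation and expand:
Initial set: {~(q6 & (((q3 | ~q2) | q5) | ((~q3 & ((q3 & q6) | q4)) & ~q6)))}.
~(q6 & (((q3 | ~q2) | q5) | ((~q3 & ((q3 & q6) | q4)) & ~q6))): β-rule — branch into ~q6  //  ~(((q3 | ~q2) | q5) | ((~q3 & ((q3 & q6) | q4)) & ~q6)).
  branch 1 (add ~q6):
    ○ open, literals {q6=0}.
  branch 2 (add ~(((q3 | ~q2) | q5) | ((~q3 & ((q3 & q6) | q4)) & ~q6))):
    ~(((q3 | ~q2) | q5) | ((~q3 & ((q3 & q6) | q4)) & ~q6)): α-rule — add ~((q3 | ~q2) | q5), ~((~q3 & ((q3 & q6) | q4)) & ~q6).
    ~((q3 | ~q2) | q5): α-rule — add ~(q3 | ~q2), ~q5.
    ~(q3 | ~q2): α-rule — add ~q3, ~~q2.
    ~((~q3 & ((q3 & q6) | q4)) & ~q6): β-rule — branch into ~(~q3 & ((q3 & q6) | q4))  //  ~~q6.
      branch 2.1 (add ~(~q3 & ((q3 & q6) | q4))):
        ~(~q3 & ((q3 & q6) | q4)): β-rule — branch into ~~q3  //  ~((q3 & q6) | q4).
          branch 2.1.1 (add ~~q3):
            × closes — contains both q3 and ~q3.
          branch 2.1.2 (add ~((q3 & q6) | q4)):
            ~((q3 & q6) | q4): α-rule — add ~(q3 & q6), ~q4.
            ~(q3 & q6): β-rule — branch into ~q3  //  ~q6.
              branch 2.1.2.1 (add ~q3):
                ○ open, literals {q2=1, q3=0, q4=0, q5=0}.
              branch 2.1.2.2 (add ~q6):
                ○ open, literals {q2=1, q3=0, q4=0, q5=0, q6=0}.
      branch 2.2 (add ~~q6):
        ○ open, literals {q2=1, q3=0, q5=0, q6=1}.
1 branch closed, 4 open.
An open branch gives a countermodel: q6=0 (unmentioned atoms arbitrary); under it the original formula is false.

Not valid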